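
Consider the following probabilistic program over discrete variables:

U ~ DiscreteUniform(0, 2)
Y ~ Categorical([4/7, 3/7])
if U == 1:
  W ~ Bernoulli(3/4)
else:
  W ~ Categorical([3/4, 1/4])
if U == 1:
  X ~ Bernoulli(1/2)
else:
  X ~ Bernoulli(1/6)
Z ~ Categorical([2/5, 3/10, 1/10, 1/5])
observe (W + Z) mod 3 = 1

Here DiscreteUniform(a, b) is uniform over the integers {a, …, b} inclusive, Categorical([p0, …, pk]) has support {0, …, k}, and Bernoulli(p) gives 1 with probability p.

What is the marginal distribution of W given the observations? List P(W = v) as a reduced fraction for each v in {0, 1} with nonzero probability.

P(W=0) = 7/17, P(W=1) = 10/17

Enumerate traces; 36 have nonzero weight after conditioning:
  (U=0, Y=0, W=0, X=0, Z=1) weight 1/28
  (U=0, Y=0, W=0, X=1, Z=1) weight 1/140
  (U=0, Y=0, W=1, X=0, Z=0) weight 1/63
  (U=0, Y=0, W=1, X=0, Z=3) weight 1/126
  (U=0, Y=0, W=1, X=1, Z=0) weight 1/315
  (U=0, Y=0, W=1, X=1, Z=3) weight 1/630
  (U=0, Y=1, W=0, X=0, Z=1) weight 3/112
  (U=0, Y=1, W=0, X=1, Z=1) weight 3/560
  … 28 more
Group by W:
  weight(W=0) = 7/40
  weight(W=1) = 1/4
Total weight = 7/40 + 1/4 = 17/40
P(W=0 | obs) = 7/40 / 17/40 = 7/17
P(W=1 | obs) = 1/4 / 17/40 = 10/17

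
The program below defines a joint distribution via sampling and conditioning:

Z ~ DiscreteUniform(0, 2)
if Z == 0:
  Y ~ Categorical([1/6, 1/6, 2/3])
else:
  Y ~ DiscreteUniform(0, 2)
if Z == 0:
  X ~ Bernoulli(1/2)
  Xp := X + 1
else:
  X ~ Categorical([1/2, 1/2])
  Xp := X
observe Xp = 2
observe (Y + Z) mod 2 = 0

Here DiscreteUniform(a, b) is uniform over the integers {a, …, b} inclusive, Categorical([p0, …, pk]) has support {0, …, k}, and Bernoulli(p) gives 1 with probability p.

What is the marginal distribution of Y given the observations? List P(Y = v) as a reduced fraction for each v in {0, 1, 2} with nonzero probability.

P(Y=0) = 1/5, P(Y=2) = 4/5

Enumerate traces; 2 have nonzero weight after conditioning:
  (Z=0, Y=0, X=1) weight 1/36
  (Z=0, Y=2, X=1) weight 1/9
Group by Y:
  weight(Y=0) = 1/36
  weight(Y=2) = 1/9
Total weight = 1/36 + 1/9 = 5/36
P(Y=0 | obs) = 1/36 / 5/36 = 1/5
P(Y=2 | obs) = 1/9 / 5/36 = 4/5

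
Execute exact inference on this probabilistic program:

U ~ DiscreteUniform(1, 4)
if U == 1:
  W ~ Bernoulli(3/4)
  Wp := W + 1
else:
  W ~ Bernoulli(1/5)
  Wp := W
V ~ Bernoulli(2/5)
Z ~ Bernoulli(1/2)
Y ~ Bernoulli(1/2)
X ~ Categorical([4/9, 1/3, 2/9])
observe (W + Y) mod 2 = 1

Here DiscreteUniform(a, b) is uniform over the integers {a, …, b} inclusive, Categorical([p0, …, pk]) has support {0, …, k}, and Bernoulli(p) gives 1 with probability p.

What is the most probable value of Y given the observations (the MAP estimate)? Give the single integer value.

argmax_v P(Y = v | obs) = 1

Enumerate traces; 96 have nonzero weight after conditioning:
  (U=1, W=0, V=0, Z=0, Y=1, X=0) weight 1/240
  (U=1, W=0, V=0, Z=0, Y=1, X=1) weight 1/320
  (U=1, W=0, V=0, Z=0, Y=1, X=2) weight 1/480
  (U=1, W=0, V=0, Z=1, Y=1, X=0) weight 1/240
  (U=1, W=0, V=0, Z=1, Y=1, X=1) weight 1/320
  (U=1, W=0, V=0, Z=1, Y=1, X=2) weight 1/480
  (U=1, W=0, V=1, Z=0, Y=1, X=0) weight 1/360
  (U=1, W=0, V=1, Z=0, Y=1, X=1) weight 1/480
  (U=1, W=1, V=0, Z=0, Y=0, X=0) weight 1/80
  … 87 more
Group by Y:
  weight(Y=0) = 27/160
  weight(Y=1) = 53/160
Total weight = 27/160 + 53/160 = 1/2
P(Y=0 | obs) = 27/160 / 1/2 = 27/80
P(Y=1 | obs) = 53/160 / 1/2 = 53/80
argmax = 1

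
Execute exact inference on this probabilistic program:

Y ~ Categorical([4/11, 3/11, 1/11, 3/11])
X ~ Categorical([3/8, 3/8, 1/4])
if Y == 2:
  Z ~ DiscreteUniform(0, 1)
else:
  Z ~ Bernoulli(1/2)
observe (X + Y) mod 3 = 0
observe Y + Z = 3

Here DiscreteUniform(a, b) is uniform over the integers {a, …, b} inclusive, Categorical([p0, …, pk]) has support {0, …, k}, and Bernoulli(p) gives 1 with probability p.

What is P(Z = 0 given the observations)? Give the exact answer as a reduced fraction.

P(Z = 0 | obs) = 3/4

Enumerate traces; 2 have nonzero weight after conditioning:
  (Y=2, X=1, Z=1) weight 3/176
  (Y=3, X=0, Z=0) weight 9/176
Group by Z:
  weight(Z=0) = 9/176
  weight(Z=1) = 3/176
Total weight = 9/176 + 3/176 = 3/44
P(Z=0 | obs) = 9/176 / 3/44 = 3/4
P(Z=1 | obs) = 3/176 / 3/44 = 1/4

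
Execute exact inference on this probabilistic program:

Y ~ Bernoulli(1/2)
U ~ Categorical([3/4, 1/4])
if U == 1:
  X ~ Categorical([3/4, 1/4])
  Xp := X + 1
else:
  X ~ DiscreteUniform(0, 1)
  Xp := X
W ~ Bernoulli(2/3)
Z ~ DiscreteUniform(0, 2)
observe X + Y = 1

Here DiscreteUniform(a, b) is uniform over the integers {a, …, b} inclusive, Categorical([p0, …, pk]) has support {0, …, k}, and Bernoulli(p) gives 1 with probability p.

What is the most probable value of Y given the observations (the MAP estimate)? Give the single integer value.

argmax_v P(Y = v | obs) = 1

Enumerate traces; 24 have nonzero weight after conditioning:
  (Y=0, U=0, X=1, W=0, Z=0) weight 1/48
  (Y=0, U=0, X=1, W=0, Z=1) weight 1/48
  (Y=0, U=0, X=1, W=0, Z=2) weight 1/48
  (Y=0, U=0, X=1, W=1, Z=0) weight 1/24
  (Y=0, U=0, X=1, W=1, Z=1) weight 1/24
  (Y=0, U=0, X=1, W=1, Z=2) weight 1/24
  (Y=0, U=1, X=1, W=0, Z=0) weight 1/288
  (Y=0, U=1, X=1, W=0, Z=1) weight 1/288
  (Y=1, U=0, X=0, W=0, Z=0) weight 1/48
  … 15 more
Group by Y:
  weight(Y=0) = 7/32
  weight(Y=1) = 9/32
Total weight = 7/32 + 9/32 = 1/2
P(Y=0 | obs) = 7/32 / 1/2 = 7/16
P(Y=1 | obs) = 9/32 / 1/2 = 9/16
argmax = 1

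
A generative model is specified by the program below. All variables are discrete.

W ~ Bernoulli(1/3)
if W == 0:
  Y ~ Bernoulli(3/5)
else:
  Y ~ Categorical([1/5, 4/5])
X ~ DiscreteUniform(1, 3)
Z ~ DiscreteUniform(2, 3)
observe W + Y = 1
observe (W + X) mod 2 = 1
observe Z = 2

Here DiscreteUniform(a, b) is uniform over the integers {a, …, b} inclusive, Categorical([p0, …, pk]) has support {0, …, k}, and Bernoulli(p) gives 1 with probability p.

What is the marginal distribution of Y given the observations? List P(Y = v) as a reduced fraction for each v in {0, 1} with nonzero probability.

P(Y=0) = 1/13, P(Y=1) = 12/13

Enumerate traces; 3 have nonzero weight after conditioning:
  (W=0, Y=1, X=1, Z=2) weight 1/15
  (W=0, Y=1, X=3, Z=2) weight 1/15
  (W=1, Y=0, X=2, Z=2) weight 1/90
Group by Y:
  weight(Y=0) = 1/90
  weight(Y=1) = 2/15
Total weight = 1/90 + 2/15 = 13/90
P(Y=0 | obs) = 1/90 / 13/90 = 1/13
P(Y=1 | obs) = 2/15 / 13/90 = 12/13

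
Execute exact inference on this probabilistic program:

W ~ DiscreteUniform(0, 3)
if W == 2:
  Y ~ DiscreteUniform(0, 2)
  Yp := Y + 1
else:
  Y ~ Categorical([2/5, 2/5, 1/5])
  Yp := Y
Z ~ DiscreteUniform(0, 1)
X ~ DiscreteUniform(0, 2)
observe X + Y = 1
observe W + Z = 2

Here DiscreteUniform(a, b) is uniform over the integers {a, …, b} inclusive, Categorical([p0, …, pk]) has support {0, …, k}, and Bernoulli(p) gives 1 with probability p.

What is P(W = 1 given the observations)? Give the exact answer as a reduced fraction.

Enumerate traces; 4 have nonzero weight after conditioning:
  (W=1, Y=0, Z=1, X=1) weight 1/60
  (W=1, Y=1, Z=1, X=0) weight 1/60
  (W=2, Y=0, Z=0, X=1) weight 1/72
  (W=2, Y=1, Z=0, X=0) weight 1/72
Group by W:
  weight(W=1) = 1/30
  weight(W=2) = 1/36
Total weight = 1/30 + 1/36 = 11/180
P(W=1 | obs) = 1/30 / 11/180 = 6/11
P(W=2 | obs) = 1/36 / 11/180 = 5/11

P(W = 1 | obs) = 6/11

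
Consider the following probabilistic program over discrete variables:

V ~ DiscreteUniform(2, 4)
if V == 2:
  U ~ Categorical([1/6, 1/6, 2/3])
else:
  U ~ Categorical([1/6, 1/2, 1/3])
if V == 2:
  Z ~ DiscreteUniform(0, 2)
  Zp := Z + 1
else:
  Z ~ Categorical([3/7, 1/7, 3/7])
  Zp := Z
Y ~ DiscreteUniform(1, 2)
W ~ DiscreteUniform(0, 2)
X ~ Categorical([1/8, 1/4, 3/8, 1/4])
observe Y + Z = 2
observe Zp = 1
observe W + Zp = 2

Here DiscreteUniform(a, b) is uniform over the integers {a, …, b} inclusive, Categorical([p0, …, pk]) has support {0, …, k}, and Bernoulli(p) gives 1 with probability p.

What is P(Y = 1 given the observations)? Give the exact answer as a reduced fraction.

Enumerate traces; 36 have nonzero weight after conditioning:
  (V=2, U=0, Z=0, Y=2, W=1, X=0) weight 1/2592
  (V=2, U=0, Z=0, Y=2, W=1, X=1) weight 1/1296
  (V=2, U=0, Z=0, Y=2, W=1, X=2) weight 1/864
  (V=2, U=0, Z=0, Y=2, W=1, X=3) weight 1/1296
  (V=2, U=1, Z=0, Y=2, W=1, X=0) weight 1/2592
  (V=2, U=1, Z=0, Y=2, W=1, X=1) weight 1/1296
  (V=2, U=1, Z=0, Y=2, W=1, X=2) weight 1/864
  (V=2, U=1, Z=0, Y=2, W=1, X=3) weight 1/1296
  (V=3, U=0, Z=1, Y=1, W=1, X=0) weight 1/6048
  … 27 more
Group by Y:
  weight(Y=1) = 1/63
  weight(Y=2) = 1/54
Total weight = 1/63 + 1/54 = 13/378
P(Y=1 | obs) = 1/63 / 13/378 = 6/13
P(Y=2 | obs) = 1/54 / 13/378 = 7/13

P(Y = 1 | obs) = 6/13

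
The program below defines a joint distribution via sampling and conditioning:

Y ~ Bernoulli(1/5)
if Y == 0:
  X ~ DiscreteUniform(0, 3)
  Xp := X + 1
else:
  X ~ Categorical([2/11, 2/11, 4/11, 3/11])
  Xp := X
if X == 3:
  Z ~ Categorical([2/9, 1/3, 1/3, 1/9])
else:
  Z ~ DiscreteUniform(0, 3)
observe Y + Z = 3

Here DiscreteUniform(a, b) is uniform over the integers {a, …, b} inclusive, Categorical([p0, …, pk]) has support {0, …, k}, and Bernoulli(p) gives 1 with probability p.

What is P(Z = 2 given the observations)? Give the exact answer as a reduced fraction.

P(Z = 2 | obs) = 108/449

Enumerate traces; 8 have nonzero weight after conditioning:
  (Y=0, X=0, Z=3) weight 1/20
  (Y=0, X=1, Z=3) weight 1/20
  (Y=0, X=2, Z=3) weight 1/20
  (Y=0, X=3, Z=3) weight 1/45
  (Y=1, X=0, Z=2) weight 1/110
  (Y=1, X=1, Z=2) weight 1/110
  (Y=1, X=2, Z=2) weight 1/55
  (Y=1, X=3, Z=2) weight 1/55
Group by Z:
  weight(Z=2) = 3/55
  weight(Z=3) = 31/180
Total weight = 3/55 + 31/180 = 449/1980
P(Z=2 | obs) = 3/55 / 449/1980 = 108/449
P(Z=3 | obs) = 31/180 / 449/1980 = 341/449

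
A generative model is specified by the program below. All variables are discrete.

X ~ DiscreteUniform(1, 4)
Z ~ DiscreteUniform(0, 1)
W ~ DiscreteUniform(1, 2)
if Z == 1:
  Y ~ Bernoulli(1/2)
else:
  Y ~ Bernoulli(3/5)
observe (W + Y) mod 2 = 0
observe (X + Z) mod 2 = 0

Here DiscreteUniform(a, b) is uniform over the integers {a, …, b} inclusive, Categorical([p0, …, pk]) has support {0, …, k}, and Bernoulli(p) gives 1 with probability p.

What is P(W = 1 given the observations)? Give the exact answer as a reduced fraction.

P(W = 1 | obs) = 11/20

Enumerate traces; 8 have nonzero weight after conditioning:
  (X=1, Z=1, W=1, Y=1) weight 1/32
  (X=1, Z=1, W=2, Y=0) weight 1/32
  (X=2, Z=0, W=1, Y=1) weight 3/80
  (X=2, Z=0, W=2, Y=0) weight 1/40
  (X=3, Z=1, W=1, Y=1) weight 1/32
  (X=3, Z=1, W=2, Y=0) weight 1/32
  (X=4, Z=0, W=1, Y=1) weight 3/80
  (X=4, Z=0, W=2, Y=0) weight 1/40
Group by W:
  weight(W=1) = 11/80
  weight(W=2) = 9/80
Total weight = 11/80 + 9/80 = 1/4
P(W=1 | obs) = 11/80 / 1/4 = 11/20
P(W=2 | obs) = 9/80 / 1/4 = 9/20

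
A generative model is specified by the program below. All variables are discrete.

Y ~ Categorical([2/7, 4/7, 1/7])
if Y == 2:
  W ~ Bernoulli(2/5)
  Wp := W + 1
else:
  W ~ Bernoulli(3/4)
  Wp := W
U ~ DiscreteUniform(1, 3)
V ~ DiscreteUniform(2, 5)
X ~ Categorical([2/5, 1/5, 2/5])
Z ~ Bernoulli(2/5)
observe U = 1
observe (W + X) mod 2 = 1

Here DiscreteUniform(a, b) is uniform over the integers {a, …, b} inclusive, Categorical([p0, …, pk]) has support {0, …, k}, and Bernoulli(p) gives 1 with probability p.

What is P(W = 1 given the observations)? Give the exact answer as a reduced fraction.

Enumerate traces; 72 have nonzero weight after conditioning:
  (Y=0, W=0, U=1, V=2, X=1, Z=0) weight 1/1400
  (Y=0, W=0, U=1, V=2, X=1, Z=1) weight 1/2100
  (Y=0, W=0, U=1, V=3, X=1, Z=0) weight 1/1400
  (Y=0, W=0, U=1, V=3, X=1, Z=1) weight 1/2100
  (Y=0, W=0, U=1, V=4, X=1, Z=0) weight 1/1400
  (Y=0, W=0, U=1, V=4, X=1, Z=1) weight 1/2100
  (Y=0, W=0, U=1, V=5, X=1, Z=0) weight 1/1400
  (Y=0, W=0, U=1, V=5, X=1, Z=1) weight 1/2100
  (Y=0, W=1, U=1, V=2, X=0, Z=0) weight 3/700
  … 63 more
Group by W:
  weight(W=0) = 1/50
  weight(W=1) = 14/75
Total weight = 1/50 + 14/75 = 31/150
P(W=0 | obs) = 1/50 / 31/150 = 3/31
P(W=1 | obs) = 14/75 / 31/150 = 28/31

P(W = 1 | obs) = 28/31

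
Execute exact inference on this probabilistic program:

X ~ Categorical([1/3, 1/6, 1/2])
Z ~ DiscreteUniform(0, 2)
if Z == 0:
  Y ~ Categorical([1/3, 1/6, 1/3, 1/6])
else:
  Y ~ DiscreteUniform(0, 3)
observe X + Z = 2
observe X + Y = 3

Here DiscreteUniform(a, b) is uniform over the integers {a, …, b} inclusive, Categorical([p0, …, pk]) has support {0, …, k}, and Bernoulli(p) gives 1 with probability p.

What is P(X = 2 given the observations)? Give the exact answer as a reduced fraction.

Enumerate traces; 3 have nonzero weight after conditioning:
  (X=0, Z=2, Y=3) weight 1/36
  (X=1, Z=1, Y=2) weight 1/72
  (X=2, Z=0, Y=1) weight 1/36
Group by X:
  weight(X=0) = 1/36
  weight(X=1) = 1/72
  weight(X=2) = 1/36
Total weight = 1/36 + 1/72 + 1/36 = 5/72
P(X=0 | obs) = 1/36 / 5/72 = 2/5
P(X=1 | obs) = 1/72 / 5/72 = 1/5
P(X=2 | obs) = 1/36 / 5/72 = 2/5

P(X = 2 | obs) = 2/5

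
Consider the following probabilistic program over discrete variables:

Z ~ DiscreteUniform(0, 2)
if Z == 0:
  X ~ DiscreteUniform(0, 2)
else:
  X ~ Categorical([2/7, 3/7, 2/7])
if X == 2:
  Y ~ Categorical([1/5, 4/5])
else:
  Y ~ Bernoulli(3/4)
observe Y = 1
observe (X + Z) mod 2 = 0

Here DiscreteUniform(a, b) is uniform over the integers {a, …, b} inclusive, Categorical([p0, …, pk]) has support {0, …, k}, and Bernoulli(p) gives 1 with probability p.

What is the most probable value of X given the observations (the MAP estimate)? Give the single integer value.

argmax_v P(X = v | obs) = 2

Enumerate traces; 5 have nonzero weight after conditioning:
  (Z=0, X=0, Y=1) weight 1/12
  (Z=0, X=2, Y=1) weight 4/45
  (Z=1, X=1, Y=1) weight 3/28
  (Z=2, X=0, Y=1) weight 1/14
  (Z=2, X=2, Y=1) weight 8/105
Group by X:
  weight(X=0) = 13/84
  weight(X=1) = 3/28
  weight(X=2) = 52/315
Total weight = 13/84 + 3/28 + 52/315 = 269/630
P(X=0 | obs) = 13/84 / 269/630 = 195/538
P(X=1 | obs) = 3/28 / 269/630 = 135/538
P(X=2 | obs) = 52/315 / 269/630 = 104/269
argmax = 2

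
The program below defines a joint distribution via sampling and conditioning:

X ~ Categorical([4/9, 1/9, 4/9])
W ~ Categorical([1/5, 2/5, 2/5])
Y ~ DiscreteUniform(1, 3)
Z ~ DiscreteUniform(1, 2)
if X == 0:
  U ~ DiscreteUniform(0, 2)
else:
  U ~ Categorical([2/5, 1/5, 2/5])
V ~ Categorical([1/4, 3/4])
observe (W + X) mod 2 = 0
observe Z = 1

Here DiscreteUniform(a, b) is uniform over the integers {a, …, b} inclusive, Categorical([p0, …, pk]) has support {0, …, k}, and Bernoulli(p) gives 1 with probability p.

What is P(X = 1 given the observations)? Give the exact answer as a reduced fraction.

P(X = 1 | obs) = 1/13

Enumerate traces; 90 have nonzero weight after conditioning:
  (X=0, W=0, Y=1, Z=1, U=0, V=0) weight 1/810
  (X=0, W=0, Y=1, Z=1, U=0, V=1) weight 1/270
  (X=0, W=0, Y=1, Z=1, U=1, V=0) weight 1/810
  (X=0, W=0, Y=1, Z=1, U=1, V=1) weight 1/270
  (X=0, W=0, Y=1, Z=1, U=2, V=0) weight 1/810
  (X=0, W=0, Y=1, Z=1, U=2, V=1) weight 1/270
  (X=0, W=0, Y=2, Z=1, U=0, V=0) weight 1/810
  (X=0, W=0, Y=2, Z=1, U=0, V=1) weight 1/270
  (X=1, W=1, Y=1, Z=1, U=0, V=0) weight 1/1350
  (X=2, W=0, Y=1, Z=1, U=0, V=0) weight 1/675
  … 80 more
Group by X:
  weight(X=0) = 2/15
  weight(X=1) = 1/45
  weight(X=2) = 2/15
Total weight = 2/15 + 1/45 + 2/15 = 13/45
P(X=0 | obs) = 2/15 / 13/45 = 6/13
P(X=1 | obs) = 1/45 / 13/45 = 1/13
P(X=2 | obs) = 2/15 / 13/45 = 6/13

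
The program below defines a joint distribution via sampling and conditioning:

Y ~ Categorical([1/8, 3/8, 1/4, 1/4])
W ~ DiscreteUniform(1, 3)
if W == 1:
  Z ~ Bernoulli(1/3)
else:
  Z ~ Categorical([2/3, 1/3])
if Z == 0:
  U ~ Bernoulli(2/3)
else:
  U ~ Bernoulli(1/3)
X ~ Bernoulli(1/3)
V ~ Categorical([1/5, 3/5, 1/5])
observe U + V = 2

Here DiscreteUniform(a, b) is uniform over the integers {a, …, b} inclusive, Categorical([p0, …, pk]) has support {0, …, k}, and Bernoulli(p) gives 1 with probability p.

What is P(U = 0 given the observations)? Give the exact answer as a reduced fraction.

P(U = 0 | obs) = 4/19

Enumerate traces; 96 have nonzero weight after conditioning:
  (Y=0, W=1, Z=0, U=0, X=0, V=2) weight 1/810
  (Y=0, W=1, Z=0, U=0, X=1, V=2) weight 1/1620
  (Y=0, W=1, Z=0, U=1, X=0, V=1) weight 1/135
  (Y=0, W=1, Z=0, U=1, X=1, V=1) weight 1/270
  (Y=0, W=1, Z=1, U=0, X=0, V=2) weight 1/810
  (Y=0, W=1, Z=1, U=0, X=1, V=2) weight 1/1620
  (Y=0, W=1, Z=1, U=1, X=0, V=1) weight 1/540
  (Y=0, W=1, Z=1, U=1, X=1, V=1) weight 1/1080
  … 88 more
Group by U:
  weight(U=0) = 4/45
  weight(U=1) = 1/3
Total weight = 4/45 + 1/3 = 19/45
P(U=0 | obs) = 4/45 / 19/45 = 4/19
P(U=1 | obs) = 1/3 / 19/45 = 15/19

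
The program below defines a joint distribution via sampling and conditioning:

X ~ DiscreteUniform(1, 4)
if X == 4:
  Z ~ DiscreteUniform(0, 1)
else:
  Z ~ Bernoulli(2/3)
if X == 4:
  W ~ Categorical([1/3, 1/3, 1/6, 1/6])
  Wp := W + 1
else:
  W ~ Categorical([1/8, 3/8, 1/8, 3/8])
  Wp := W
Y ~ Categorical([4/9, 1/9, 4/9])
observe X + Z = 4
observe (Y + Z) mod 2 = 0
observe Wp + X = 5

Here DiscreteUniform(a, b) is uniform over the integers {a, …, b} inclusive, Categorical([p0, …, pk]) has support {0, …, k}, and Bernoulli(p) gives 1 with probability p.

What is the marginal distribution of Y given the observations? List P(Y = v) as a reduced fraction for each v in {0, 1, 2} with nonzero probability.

P(Y=0) = 8/17, P(Y=1) = 1/17, P(Y=2) = 8/17

Enumerate traces; 3 have nonzero weight after conditioning:
  (X=3, Z=1, W=2, Y=1) weight 1/432
  (X=4, Z=0, W=0, Y=0) weight 1/54
  (X=4, Z=0, W=0, Y=2) weight 1/54
Group by Y:
  weight(Y=0) = 1/54
  weight(Y=1) = 1/432
  weight(Y=2) = 1/54
Total weight = 1/54 + 1/432 + 1/54 = 17/432
P(Y=0 | obs) = 1/54 / 17/432 = 8/17
P(Y=1 | obs) = 1/432 / 17/432 = 1/17
P(Y=2 | obs) = 1/54 / 17/432 = 8/17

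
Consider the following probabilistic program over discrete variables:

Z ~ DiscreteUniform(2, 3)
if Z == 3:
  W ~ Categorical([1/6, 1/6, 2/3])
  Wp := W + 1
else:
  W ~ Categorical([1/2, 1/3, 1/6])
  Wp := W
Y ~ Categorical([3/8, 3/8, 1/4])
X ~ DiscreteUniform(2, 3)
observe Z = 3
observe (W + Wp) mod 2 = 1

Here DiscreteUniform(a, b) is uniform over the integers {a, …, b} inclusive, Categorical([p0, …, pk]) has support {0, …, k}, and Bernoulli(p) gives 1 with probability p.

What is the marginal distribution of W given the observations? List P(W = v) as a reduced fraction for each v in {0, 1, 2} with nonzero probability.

Enumerate traces; 18 have nonzero weight after conditioning:
  (Z=3, W=0, Y=0, X=2) weight 1/64
  (Z=3, W=0, Y=0, X=3) weight 1/64
  (Z=3, W=0, Y=1, X=2) weight 1/64
  (Z=3, W=0, Y=1, X=3) weight 1/64
  (Z=3, W=0, Y=2, X=2) weight 1/96
  (Z=3, W=0, Y=2, X=3) weight 1/96
  (Z=3, W=1, Y=0, X=2) weight 1/64
  (Z=3, W=1, Y=0, X=3) weight 1/64
  (Z=3, W=2, Y=0, X=2) weight 1/16
  … 9 more
Group by W:
  weight(W=0) = 1/12
  weight(W=1) = 1/12
  weight(W=2) = 1/3
Total weight = 1/12 + 1/12 + 1/3 = 1/2
P(W=0 | obs) = 1/12 / 1/2 = 1/6
P(W=1 | obs) = 1/12 / 1/2 = 1/6
P(W=2 | obs) = 1/3 / 1/2 = 2/3

P(W=0) = 1/6, P(W=1) = 1/6, P(W=2) = 2/3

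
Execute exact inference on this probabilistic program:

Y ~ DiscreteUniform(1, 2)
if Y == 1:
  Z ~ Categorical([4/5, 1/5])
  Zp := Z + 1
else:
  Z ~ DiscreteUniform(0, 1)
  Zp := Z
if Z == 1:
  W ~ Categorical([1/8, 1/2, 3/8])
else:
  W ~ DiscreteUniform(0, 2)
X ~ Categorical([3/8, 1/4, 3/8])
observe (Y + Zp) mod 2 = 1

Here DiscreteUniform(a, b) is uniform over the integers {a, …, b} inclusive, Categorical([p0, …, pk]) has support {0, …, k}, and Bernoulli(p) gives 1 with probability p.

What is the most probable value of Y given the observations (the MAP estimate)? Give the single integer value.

Enumerate traces; 18 have nonzero weight after conditioning:
  (Y=1, Z=1, W=0, X=0) weight 3/640
  (Y=1, Z=1, W=0, X=1) weight 1/320
  (Y=1, Z=1, W=0, X=2) weight 3/640
  (Y=1, Z=1, W=1, X=0) weight 3/160
  (Y=1, Z=1, W=1, X=1) weight 1/80
  (Y=1, Z=1, W=1, X=2) weight 3/160
  (Y=1, Z=1, W=2, X=0) weight 9/640
  (Y=1, Z=1, W=2, X=1) weight 3/320
  (Y=2, Z=1, W=0, X=0) weight 3/256
  … 9 more
Group by Y:
  weight(Y=1) = 1/10
  weight(Y=2) = 1/4
Total weight = 1/10 + 1/4 = 7/20
P(Y=1 | obs) = 1/10 / 7/20 = 2/7
P(Y=2 | obs) = 1/4 / 7/20 = 5/7
argmax = 2

argmax_v P(Y = v | obs) = 2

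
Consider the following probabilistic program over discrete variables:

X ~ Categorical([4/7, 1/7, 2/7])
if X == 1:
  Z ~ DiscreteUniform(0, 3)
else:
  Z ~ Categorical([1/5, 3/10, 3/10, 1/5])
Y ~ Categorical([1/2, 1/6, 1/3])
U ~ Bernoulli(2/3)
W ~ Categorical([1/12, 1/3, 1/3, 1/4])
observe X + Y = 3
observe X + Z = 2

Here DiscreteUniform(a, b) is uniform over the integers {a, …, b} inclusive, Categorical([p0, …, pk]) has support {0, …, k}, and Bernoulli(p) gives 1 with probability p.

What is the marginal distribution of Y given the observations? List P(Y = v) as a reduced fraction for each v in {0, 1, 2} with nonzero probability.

Enumerate traces; 16 have nonzero weight after conditioning:
  (X=1, Z=1, Y=2, U=0, W=0) weight 1/3024
  (X=1, Z=1, Y=2, U=0, W=1) weight 1/756
  (X=1, Z=1, Y=2, U=0, W=2) weight 1/756
  (X=1, Z=1, Y=2, U=0, W=3) weight 1/1008
  (X=1, Z=1, Y=2, U=1, W=0) weight 1/1512
  (X=1, Z=1, Y=2, U=1, W=1) weight 1/378
  (X=1, Z=1, Y=2, U=1, W=2) weight 1/378
  (X=1, Z=1, Y=2, U=1, W=3) weight 1/504
  (X=2, Z=0, Y=1, U=0, W=0) weight 1/3780
  … 7 more
Group by Y:
  weight(Y=1) = 1/105
  weight(Y=2) = 1/84
Total weight = 1/105 + 1/84 = 3/140
P(Y=1 | obs) = 1/105 / 3/140 = 4/9
P(Y=2 | obs) = 1/84 / 3/140 = 5/9

P(Y=1) = 4/9, P(Y=2) = 5/9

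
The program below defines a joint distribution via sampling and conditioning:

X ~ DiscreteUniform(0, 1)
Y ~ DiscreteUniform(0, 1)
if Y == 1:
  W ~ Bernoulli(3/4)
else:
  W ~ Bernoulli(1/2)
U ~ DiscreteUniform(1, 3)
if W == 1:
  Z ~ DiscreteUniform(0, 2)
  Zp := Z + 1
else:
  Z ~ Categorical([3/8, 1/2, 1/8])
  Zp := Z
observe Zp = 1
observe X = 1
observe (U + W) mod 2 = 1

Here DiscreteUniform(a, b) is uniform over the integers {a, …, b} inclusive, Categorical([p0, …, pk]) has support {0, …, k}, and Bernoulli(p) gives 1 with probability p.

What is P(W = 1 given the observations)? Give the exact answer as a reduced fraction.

Enumerate traces; 6 have nonzero weight after conditioning:
  (X=1, Y=0, W=0, U=1, Z=1) weight 1/48
  (X=1, Y=0, W=0, U=3, Z=1) weight 1/48
  (X=1, Y=0, W=1, U=2, Z=0) weight 1/72
  (X=1, Y=1, W=0, U=1, Z=1) weight 1/96
  (X=1, Y=1, W=0, U=3, Z=1) weight 1/96
  (X=1, Y=1, W=1, U=2, Z=0) weight 1/48
Group by W:
  weight(W=0) = 1/16
  weight(W=1) = 5/144
Total weight = 1/16 + 5/144 = 7/72
P(W=0 | obs) = 1/16 / 7/72 = 9/14
P(W=1 | obs) = 5/144 / 7/72 = 5/14

P(W = 1 | obs) = 5/14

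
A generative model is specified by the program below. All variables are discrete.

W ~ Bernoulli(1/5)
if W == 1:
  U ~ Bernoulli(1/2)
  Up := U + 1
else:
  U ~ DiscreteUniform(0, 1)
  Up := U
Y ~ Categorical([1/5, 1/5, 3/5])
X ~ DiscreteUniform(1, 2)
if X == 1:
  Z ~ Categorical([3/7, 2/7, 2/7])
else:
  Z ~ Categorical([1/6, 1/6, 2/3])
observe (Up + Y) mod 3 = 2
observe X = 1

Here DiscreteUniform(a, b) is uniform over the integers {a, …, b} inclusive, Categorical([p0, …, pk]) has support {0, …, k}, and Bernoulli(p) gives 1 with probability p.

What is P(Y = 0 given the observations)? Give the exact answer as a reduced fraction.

Enumerate traces; 12 have nonzero weight after conditioning:
  (W=0, U=0, Y=2, X=1, Z=0) weight 9/175
  (W=0, U=0, Y=2, X=1, Z=1) weight 6/175
  (W=0, U=0, Y=2, X=1, Z=2) weight 6/175
  (W=0, U=1, Y=1, X=1, Z=0) weight 3/175
  (W=0, U=1, Y=1, X=1, Z=1) weight 2/175
  (W=0, U=1, Y=1, X=1, Z=2) weight 2/175
  (W=1, U=0, Y=1, X=1, Z=0) weight 3/700
  (W=1, U=0, Y=1, X=1, Z=1) weight 1/350
  (W=1, U=1, Y=0, X=1, Z=0) weight 3/700
  … 3 more
Group by Y:
  weight(Y=0) = 1/100
  weight(Y=1) = 1/20
  weight(Y=2) = 3/25
Total weight = 1/100 + 1/20 + 3/25 = 9/50
P(Y=0 | obs) = 1/100 / 9/50 = 1/18
P(Y=1 | obs) = 1/20 / 9/50 = 5/18
P(Y=2 | obs) = 3/25 / 9/50 = 2/3

P(Y = 0 | obs) = 1/18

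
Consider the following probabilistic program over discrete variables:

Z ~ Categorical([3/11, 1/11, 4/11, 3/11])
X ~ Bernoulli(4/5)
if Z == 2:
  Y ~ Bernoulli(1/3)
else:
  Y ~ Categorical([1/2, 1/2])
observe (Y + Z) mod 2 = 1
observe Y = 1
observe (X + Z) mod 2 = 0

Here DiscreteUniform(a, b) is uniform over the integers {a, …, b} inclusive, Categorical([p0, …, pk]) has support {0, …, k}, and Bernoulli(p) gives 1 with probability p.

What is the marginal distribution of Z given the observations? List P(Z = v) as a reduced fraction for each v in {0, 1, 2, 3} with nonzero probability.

P(Z=0) = 9/17, P(Z=2) = 8/17

Enumerate traces; 2 have nonzero weight after conditioning:
  (Z=0, X=0, Y=1) weight 3/110
  (Z=2, X=0, Y=1) weight 4/165
Group by Z:
  weight(Z=0) = 3/110
  weight(Z=2) = 4/165
Total weight = 3/110 + 4/165 = 17/330
P(Z=0 | obs) = 3/110 / 17/330 = 9/17
P(Z=2 | obs) = 4/165 / 17/330 = 8/17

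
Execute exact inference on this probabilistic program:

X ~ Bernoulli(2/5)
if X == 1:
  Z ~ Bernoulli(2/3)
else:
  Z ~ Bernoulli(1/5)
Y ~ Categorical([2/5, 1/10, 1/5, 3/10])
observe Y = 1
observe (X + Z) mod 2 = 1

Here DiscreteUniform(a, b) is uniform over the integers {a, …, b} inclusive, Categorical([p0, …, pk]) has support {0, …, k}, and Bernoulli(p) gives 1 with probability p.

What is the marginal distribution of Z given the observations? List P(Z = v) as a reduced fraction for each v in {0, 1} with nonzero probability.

Enumerate traces; 2 have nonzero weight after conditioning:
  (X=0, Z=1, Y=1) weight 3/250
  (X=1, Z=0, Y=1) weight 1/75
Group by Z:
  weight(Z=0) = 1/75
  weight(Z=1) = 3/250
Total weight = 1/75 + 3/250 = 19/750
P(Z=0 | obs) = 1/75 / 19/750 = 10/19
P(Z=1 | obs) = 3/250 / 19/750 = 9/19

P(Z=0) = 10/19, P(Z=1) = 9/19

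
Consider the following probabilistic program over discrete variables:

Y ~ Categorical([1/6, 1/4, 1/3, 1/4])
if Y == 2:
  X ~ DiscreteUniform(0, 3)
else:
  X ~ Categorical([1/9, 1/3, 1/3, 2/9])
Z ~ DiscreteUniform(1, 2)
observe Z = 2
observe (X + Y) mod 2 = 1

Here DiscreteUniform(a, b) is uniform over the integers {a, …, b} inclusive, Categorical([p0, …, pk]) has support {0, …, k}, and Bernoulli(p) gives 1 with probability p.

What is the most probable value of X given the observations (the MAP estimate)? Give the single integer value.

Enumerate traces; 8 have nonzero weight after conditioning:
  (Y=0, X=1, Z=2) weight 1/36
  (Y=0, X=3, Z=2) weight 1/54
  (Y=1, X=0, Z=2) weight 1/72
  (Y=1, X=2, Z=2) weight 1/24
  (Y=2, X=1, Z=2) weight 1/24
  (Y=2, X=3, Z=2) weight 1/24
  (Y=3, X=0, Z=2) weight 1/72
  (Y=3, X=2, Z=2) weight 1/24
Group by X:
  weight(X=0) = 1/36
  weight(X=1) = 5/72
  weight(X=2) = 1/12
  weight(X=3) = 13/216
Total weight = 1/36 + 5/72 + 1/12 + 13/216 = 13/54
P(X=0 | obs) = 1/36 / 13/54 = 3/26
P(X=1 | obs) = 5/72 / 13/54 = 15/52
P(X=2 | obs) = 1/12 / 13/54 = 9/26
P(X=3 | obs) = 13/216 / 13/54 = 1/4
argmax = 2

argmax_v P(X = v | obs) = 2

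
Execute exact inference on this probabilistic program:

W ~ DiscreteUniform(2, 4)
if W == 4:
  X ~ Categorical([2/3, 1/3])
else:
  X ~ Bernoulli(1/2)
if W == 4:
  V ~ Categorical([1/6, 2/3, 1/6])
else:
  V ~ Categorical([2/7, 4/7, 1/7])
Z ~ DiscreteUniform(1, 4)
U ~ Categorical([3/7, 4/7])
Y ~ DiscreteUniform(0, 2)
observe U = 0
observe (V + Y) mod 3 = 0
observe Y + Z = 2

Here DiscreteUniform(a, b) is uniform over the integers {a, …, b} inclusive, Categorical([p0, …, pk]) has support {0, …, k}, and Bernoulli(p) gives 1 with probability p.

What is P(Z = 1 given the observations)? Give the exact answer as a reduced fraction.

Enumerate traces; 12 have nonzero weight after conditioning:
  (W=2, X=0, V=0, Z=2, U=0, Y=0) weight 1/588
  (W=2, X=0, V=2, Z=1, U=0, Y=1) weight 1/1176
  (W=2, X=1, V=0, Z=2, U=0, Y=0) weight 1/588
  (W=2, X=1, V=2, Z=1, U=0, Y=1) weight 1/1176
  (W=3, X=0, V=0, Z=2, U=0, Y=0) weight 1/588
  (W=3, X=0, V=2, Z=1, U=0, Y=1) weight 1/1176
  (W=3, X=1, V=0, Z=2, U=0, Y=0) weight 1/588
  (W=3, X=1, V=2, Z=1, U=0, Y=1) weight 1/1176
  … 4 more
Group by Z:
  weight(Z=1) = 19/3528
  weight(Z=2) = 31/3528
Total weight = 19/3528 + 31/3528 = 25/1764
P(Z=1 | obs) = 19/3528 / 25/1764 = 19/50
P(Z=2 | obs) = 31/3528 / 25/1764 = 31/50

P(Z = 1 | obs) = 19/50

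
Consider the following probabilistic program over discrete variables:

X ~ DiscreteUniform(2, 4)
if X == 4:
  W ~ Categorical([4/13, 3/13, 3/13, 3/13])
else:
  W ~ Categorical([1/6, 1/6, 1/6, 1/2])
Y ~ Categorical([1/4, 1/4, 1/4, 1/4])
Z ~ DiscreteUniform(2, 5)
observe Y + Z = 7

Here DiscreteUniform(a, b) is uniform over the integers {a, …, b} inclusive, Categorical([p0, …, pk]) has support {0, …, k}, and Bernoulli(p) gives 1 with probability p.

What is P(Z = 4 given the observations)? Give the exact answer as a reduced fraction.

Enumerate traces; 24 have nonzero weight after conditioning:
  (X=2, W=0, Y=2, Z=5) weight 1/288
  (X=2, W=0, Y=3, Z=4) weight 1/288
  (X=2, W=1, Y=2, Z=5) weight 1/288
  (X=2, W=1, Y=3, Z=4) weight 1/288
  (X=2, W=2, Y=2, Z=5) weight 1/288
  (X=2, W=2, Y=3, Z=4) weight 1/288
  (X=2, W=3, Y=2, Z=5) weight 1/96
  (X=2, W=3, Y=3, Z=4) weight 1/96
  … 16 more
Group by Z:
  weight(Z=4) = 1/16
  weight(Z=5) = 1/16
Total weight = 1/16 + 1/16 = 1/8
P(Z=4 | obs) = 1/16 / 1/8 = 1/2
P(Z=5 | obs) = 1/16 / 1/8 = 1/2

P(Z = 4 | obs) = 1/2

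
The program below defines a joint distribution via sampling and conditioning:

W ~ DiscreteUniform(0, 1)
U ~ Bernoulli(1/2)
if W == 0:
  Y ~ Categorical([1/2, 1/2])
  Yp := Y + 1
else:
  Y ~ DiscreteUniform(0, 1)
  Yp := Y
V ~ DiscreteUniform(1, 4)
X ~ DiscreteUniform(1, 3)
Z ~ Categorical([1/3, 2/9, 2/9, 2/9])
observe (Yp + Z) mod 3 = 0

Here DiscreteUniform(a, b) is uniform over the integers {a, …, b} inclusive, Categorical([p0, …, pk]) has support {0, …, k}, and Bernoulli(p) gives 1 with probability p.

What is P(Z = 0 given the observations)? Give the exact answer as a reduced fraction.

Enumerate traces; 120 have nonzero weight after conditioning:
  (W=0, U=0, Y=0, V=1, X=1, Z=2) weight 1/432
  (W=0, U=0, Y=0, V=1, X=2, Z=2) weight 1/432
  (W=0, U=0, Y=0, V=1, X=3, Z=2) weight 1/432
  (W=0, U=0, Y=0, V=2, X=1, Z=2) weight 1/432
  (W=0, U=0, Y=0, V=2, X=2, Z=2) weight 1/432
  (W=0, U=0, Y=0, V=2, X=3, Z=2) weight 1/432
  (W=0, U=0, Y=0, V=3, X=1, Z=2) weight 1/432
  (W=0, U=0, Y=0, V=3, X=2, Z=2) weight 1/432
  (W=0, U=0, Y=1, V=1, X=1, Z=1) weight 1/432
  (W=1, U=0, Y=0, V=1, X=1, Z=0) weight 1/288
  … 110 more
Group by Z:
  weight(Z=0) = 1/12
  weight(Z=1) = 1/18
  weight(Z=2) = 1/9
  weight(Z=3) = 1/18
Total weight = 1/12 + 1/18 + 1/9 + 1/18 = 11/36
P(Z=0 | obs) = 1/12 / 11/36 = 3/11
P(Z=1 | obs) = 1/18 / 11/36 = 2/11
P(Z=2 | obs) = 1/9 / 11/36 = 4/11
P(Z=3 | obs) = 1/18 / 11/36 = 2/11

P(Z = 0 | obs) = 3/11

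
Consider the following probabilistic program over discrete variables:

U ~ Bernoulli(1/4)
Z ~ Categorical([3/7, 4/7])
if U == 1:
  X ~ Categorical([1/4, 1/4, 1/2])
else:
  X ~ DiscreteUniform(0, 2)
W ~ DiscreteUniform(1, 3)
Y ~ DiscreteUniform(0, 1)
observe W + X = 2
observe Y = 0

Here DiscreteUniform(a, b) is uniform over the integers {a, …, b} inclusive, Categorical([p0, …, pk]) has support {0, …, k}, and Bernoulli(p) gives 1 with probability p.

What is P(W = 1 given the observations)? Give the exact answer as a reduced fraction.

P(W = 1 | obs) = 1/2

Enumerate traces; 8 have nonzero weight after conditioning:
  (U=0, Z=0, X=0, W=2, Y=0) weight 1/56
  (U=0, Z=0, X=1, W=1, Y=0) weight 1/56
  (U=0, Z=1, X=0, W=2, Y=0) weight 1/42
  (U=0, Z=1, X=1, W=1, Y=0) weight 1/42
  (U=1, Z=0, X=0, W=2, Y=0) weight 1/224
  (U=1, Z=0, X=1, W=1, Y=0) weight 1/224
  (U=1, Z=1, X=0, W=2, Y=0) weight 1/168
  (U=1, Z=1, X=1, W=1, Y=0) weight 1/168
Group by W:
  weight(W=1) = 5/96
  weight(W=2) = 5/96
Total weight = 5/96 + 5/96 = 5/48
P(W=1 | obs) = 5/96 / 5/48 = 1/2
P(W=2 | obs) = 5/96 / 5/48 = 1/2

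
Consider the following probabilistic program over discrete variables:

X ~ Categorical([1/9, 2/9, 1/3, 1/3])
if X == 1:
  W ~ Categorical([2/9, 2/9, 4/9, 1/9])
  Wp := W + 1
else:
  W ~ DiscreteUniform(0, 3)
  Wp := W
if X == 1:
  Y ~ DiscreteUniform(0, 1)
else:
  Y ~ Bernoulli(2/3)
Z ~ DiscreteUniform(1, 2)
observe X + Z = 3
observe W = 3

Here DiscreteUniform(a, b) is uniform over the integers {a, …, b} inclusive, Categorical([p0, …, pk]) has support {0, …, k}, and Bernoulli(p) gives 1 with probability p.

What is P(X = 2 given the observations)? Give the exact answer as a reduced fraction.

Enumerate traces; 4 have nonzero weight after conditioning:
  (X=1, W=3, Y=0, Z=2) weight 1/162
  (X=1, W=3, Y=1, Z=2) weight 1/162
  (X=2, W=3, Y=0, Z=1) weight 1/72
  (X=2, W=3, Y=1, Z=1) weight 1/36
Group by X:
  weight(X=1) = 1/81
  weight(X=2) = 1/24
Total weight = 1/81 + 1/24 = 35/648
P(X=1 | obs) = 1/81 / 35/648 = 8/35
P(X=2 | obs) = 1/24 / 35/648 = 27/35

P(X = 2 | obs) = 27/35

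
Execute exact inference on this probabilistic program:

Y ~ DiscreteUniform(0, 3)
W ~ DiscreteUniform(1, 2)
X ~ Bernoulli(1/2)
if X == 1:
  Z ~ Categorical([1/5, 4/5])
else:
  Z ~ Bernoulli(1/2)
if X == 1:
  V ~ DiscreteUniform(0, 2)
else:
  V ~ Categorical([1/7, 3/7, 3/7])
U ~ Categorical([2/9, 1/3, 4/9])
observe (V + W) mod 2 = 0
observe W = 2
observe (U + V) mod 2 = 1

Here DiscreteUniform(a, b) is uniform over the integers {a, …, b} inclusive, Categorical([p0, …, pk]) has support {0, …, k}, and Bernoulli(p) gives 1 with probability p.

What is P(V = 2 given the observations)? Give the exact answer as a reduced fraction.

P(V = 2 | obs) = 8/13

Enumerate traces; 32 have nonzero weight after conditioning:
  (Y=0, W=2, X=0, Z=0, V=0, U=1) weight 1/672
  (Y=0, W=2, X=0, Z=0, V=2, U=1) weight 1/224
  (Y=0, W=2, X=0, Z=1, V=0, U=1) weight 1/672
  (Y=0, W=2, X=0, Z=1, V=2, U=1) weight 1/224
  (Y=0, W=2, X=1, Z=0, V=0, U=1) weight 1/720
  (Y=0, W=2, X=1, Z=0, V=2, U=1) weight 1/720
  (Y=0, W=2, X=1, Z=1, V=0, U=1) weight 1/180
  (Y=0, W=2, X=1, Z=1, V=2, U=1) weight 1/180
  … 24 more
Group by V:
  weight(V=0) = 5/126
  weight(V=2) = 4/63
Total weight = 5/126 + 4/63 = 13/126
P(V=0 | obs) = 5/126 / 13/126 = 5/13
P(V=2 | obs) = 4/63 / 13/126 = 8/13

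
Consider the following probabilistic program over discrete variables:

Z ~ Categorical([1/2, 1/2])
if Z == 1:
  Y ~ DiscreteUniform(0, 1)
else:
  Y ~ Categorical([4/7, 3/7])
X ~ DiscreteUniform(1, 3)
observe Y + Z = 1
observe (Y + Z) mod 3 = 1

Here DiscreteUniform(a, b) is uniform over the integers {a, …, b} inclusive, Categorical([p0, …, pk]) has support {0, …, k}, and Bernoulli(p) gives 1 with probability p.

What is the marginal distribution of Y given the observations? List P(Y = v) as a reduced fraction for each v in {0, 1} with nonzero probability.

Enumerate traces; 6 have nonzero weight after conditioning:
  (Z=0, Y=1, X=1) weight 1/14
  (Z=0, Y=1, X=2) weight 1/14
  (Z=0, Y=1, X=3) weight 1/14
  (Z=1, Y=0, X=1) weight 1/12
  (Z=1, Y=0, X=2) weight 1/12
  (Z=1, Y=0, X=3) weight 1/12
Group by Y:
  weight(Y=0) = 1/4
  weight(Y=1) = 3/14
Total weight = 1/4 + 3/14 = 13/28
P(Y=0 | obs) = 1/4 / 13/28 = 7/13
P(Y=1 | obs) = 3/14 / 13/28 = 6/13

P(Y=0) = 7/13, P(Y=1) = 6/13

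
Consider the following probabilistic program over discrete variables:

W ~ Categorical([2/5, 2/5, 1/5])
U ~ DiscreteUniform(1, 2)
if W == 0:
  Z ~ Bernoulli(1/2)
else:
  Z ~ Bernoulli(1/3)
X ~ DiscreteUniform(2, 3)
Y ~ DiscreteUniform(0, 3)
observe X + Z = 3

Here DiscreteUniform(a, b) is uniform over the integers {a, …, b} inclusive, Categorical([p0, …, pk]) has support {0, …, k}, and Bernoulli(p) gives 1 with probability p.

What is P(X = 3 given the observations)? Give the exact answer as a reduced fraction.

P(X = 3 | obs) = 3/5

Enumerate traces; 48 have nonzero weight after conditioning:
  (W=0, U=1, Z=0, X=3, Y=0) weight 1/80
  (W=0, U=1, Z=0, X=3, Y=1) weight 1/80
  (W=0, U=1, Z=0, X=3, Y=2) weight 1/80
  (W=0, U=1, Z=0, X=3, Y=3) weight 1/80
  (W=0, U=1, Z=1, X=2, Y=0) weight 1/80
  (W=0, U=1, Z=1, X=2, Y=1) weight 1/80
  (W=0, U=1, Z=1, X=2, Y=2) weight 1/80
  (W=0, U=1, Z=1, X=2, Y=3) weight 1/80
  … 40 more
Group by X:
  weight(X=2) = 1/5
  weight(X=3) = 3/10
Total weight = 1/5 + 3/10 = 1/2
P(X=2 | obs) = 1/5 / 1/2 = 2/5
P(X=3 | obs) = 3/10 / 1/2 = 3/5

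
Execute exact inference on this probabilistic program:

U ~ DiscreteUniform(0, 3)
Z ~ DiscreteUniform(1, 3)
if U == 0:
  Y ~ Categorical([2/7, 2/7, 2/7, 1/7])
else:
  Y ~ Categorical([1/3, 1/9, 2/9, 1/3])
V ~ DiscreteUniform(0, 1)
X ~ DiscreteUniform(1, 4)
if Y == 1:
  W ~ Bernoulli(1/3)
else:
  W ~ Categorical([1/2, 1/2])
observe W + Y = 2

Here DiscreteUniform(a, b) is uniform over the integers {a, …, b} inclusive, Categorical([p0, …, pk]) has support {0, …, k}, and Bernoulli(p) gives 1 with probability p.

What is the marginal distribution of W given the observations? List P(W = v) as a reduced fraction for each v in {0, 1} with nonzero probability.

Enumerate traces; 192 have nonzero weight after conditioning:
  (U=0, Z=1, Y=1, V=0, X=1, W=1) weight 1/1008
  (U=0, Z=1, Y=1, V=0, X=2, W=1) weight 1/1008
  (U=0, Z=1, Y=1, V=0, X=3, W=1) weight 1/1008
  (U=0, Z=1, Y=1, V=0, X=4, W=1) weight 1/1008
  (U=0, Z=1, Y=1, V=1, X=1, W=1) weight 1/1008
  (U=0, Z=1, Y=1, V=1, X=2, W=1) weight 1/1008
  (U=0, Z=1, Y=1, V=1, X=3, W=1) weight 1/1008
  (U=0, Z=1, Y=1, V=1, X=4, W=1) weight 1/1008
  (U=0, Z=1, Y=2, V=0, X=1, W=0) weight 1/672
  … 183 more
Group by W:
  weight(W=0) = 5/42
  weight(W=1) = 13/252
Total weight = 5/42 + 13/252 = 43/252
P(W=0 | obs) = 5/42 / 43/252 = 30/43
P(W=1 | obs) = 13/252 / 43/252 = 13/43

P(W=0) = 30/43, P(W=1) = 13/43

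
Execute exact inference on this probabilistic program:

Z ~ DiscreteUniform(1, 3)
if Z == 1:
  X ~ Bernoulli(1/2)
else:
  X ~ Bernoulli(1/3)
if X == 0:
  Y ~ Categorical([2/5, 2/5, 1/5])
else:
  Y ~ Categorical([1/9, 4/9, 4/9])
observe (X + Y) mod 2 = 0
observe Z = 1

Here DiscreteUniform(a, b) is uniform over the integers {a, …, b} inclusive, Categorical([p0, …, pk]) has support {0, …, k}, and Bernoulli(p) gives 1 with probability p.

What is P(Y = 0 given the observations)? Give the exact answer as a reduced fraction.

P(Y = 0 | obs) = 18/47

Enumerate traces; 3 have nonzero weight after conditioning:
  (Z=1, X=0, Y=0) weight 1/15
  (Z=1, X=0, Y=2) weight 1/30
  (Z=1, X=1, Y=1) weight 2/27
Group by Y:
  weight(Y=0) = 1/15
  weight(Y=1) = 2/27
  weight(Y=2) = 1/30
Total weight = 1/15 + 2/27 + 1/30 = 47/270
P(Y=0 | obs) = 1/15 / 47/270 = 18/47
P(Y=1 | obs) = 2/27 / 47/270 = 20/47
P(Y=2 | obs) = 1/30 / 47/270 = 9/47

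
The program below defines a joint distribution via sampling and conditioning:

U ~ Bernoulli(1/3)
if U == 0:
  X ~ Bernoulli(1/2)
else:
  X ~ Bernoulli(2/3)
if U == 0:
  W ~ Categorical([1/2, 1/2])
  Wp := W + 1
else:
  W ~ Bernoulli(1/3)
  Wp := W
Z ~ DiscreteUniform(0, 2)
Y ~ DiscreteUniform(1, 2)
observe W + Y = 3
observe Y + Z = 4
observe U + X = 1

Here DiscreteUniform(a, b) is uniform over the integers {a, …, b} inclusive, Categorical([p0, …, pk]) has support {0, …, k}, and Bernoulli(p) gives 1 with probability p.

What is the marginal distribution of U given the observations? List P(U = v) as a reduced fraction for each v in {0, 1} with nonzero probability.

Enumerate traces; 2 have nonzero weight after conditioning:
  (U=0, X=1, W=1, Z=2, Y=2) weight 1/36
  (U=1, X=0, W=1, Z=2, Y=2) weight 1/162
Group by U:
  weight(U=0) = 1/36
  weight(U=1) = 1/162
Total weight = 1/36 + 1/162 = 11/324
P(U=0 | obs) = 1/36 / 11/324 = 9/11
P(U=1 | obs) = 1/162 / 11/324 = 2/11

P(U=0) = 9/11, P(U=1) = 2/11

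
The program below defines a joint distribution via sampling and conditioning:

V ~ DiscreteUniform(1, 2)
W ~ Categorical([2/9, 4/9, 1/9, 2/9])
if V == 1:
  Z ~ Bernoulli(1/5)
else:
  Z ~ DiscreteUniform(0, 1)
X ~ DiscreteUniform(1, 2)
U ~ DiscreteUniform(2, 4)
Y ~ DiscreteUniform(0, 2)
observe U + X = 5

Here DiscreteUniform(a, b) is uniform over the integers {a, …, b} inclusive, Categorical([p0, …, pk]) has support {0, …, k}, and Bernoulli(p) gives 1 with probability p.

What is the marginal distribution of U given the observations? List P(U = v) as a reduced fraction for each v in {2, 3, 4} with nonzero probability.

Enumerate traces; 96 have nonzero weight after conditioning:
  (V=1, W=0, Z=0, X=1, U=4, Y=0) weight 2/405
  (V=1, W=0, Z=0, X=1, U=4, Y=1) weight 2/405
  (V=1, W=0, Z=0, X=1, U=4, Y=2) weight 2/405
  (V=1, W=0, Z=0, X=2, U=3, Y=0) weight 2/405
  (V=1, W=0, Z=0, X=2, U=3, Y=1) weight 2/405
  (V=1, W=0, Z=0, X=2, U=3, Y=2) weight 2/405
  (V=1, W=0, Z=1, X=1, U=4, Y=0) weight 1/810
  (V=1, W=0, Z=1, X=1, U=4, Y=1) weight 1/810
  … 88 more
Group by U:
  weight(U=3) = 1/6
  weight(U=4) = 1/6
Total weight = 1/6 + 1/6 = 1/3
P(U=3 | obs) = 1/6 / 1/3 = 1/2
P(U=4 | obs) = 1/6 / 1/3 = 1/2

P(U=3) = 1/2, P(U=4) = 1/2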